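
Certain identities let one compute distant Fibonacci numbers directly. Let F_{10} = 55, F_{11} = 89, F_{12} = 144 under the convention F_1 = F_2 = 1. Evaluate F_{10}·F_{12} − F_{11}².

55·144 − 89² = 7920 − 7921 = -1. (Cassini's identity: F_{k−1}F_{k+1} − F_k² = (−1)^k.)

-1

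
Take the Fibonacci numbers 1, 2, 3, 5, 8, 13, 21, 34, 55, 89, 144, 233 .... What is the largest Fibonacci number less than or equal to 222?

144 ≤ 222 < 233, so the largest Fibonacci number not exceeding 222 is 144.

144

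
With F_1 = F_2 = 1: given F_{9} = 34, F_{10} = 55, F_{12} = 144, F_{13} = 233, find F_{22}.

17711

By the addition formula F_{m+n} = F_m F_{n+1} + F_{m−1} F_n with m=10, n=12: F_{22} = 55·233 + 34·144 = 12815 + 4896 = 17711.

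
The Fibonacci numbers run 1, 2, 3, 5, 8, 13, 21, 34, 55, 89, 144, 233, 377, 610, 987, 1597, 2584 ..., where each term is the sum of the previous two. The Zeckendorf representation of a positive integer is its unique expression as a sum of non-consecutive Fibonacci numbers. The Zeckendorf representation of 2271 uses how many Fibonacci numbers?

5

Repeatedly subtract the largest Fibonacci number that fits:
largest Fibonacci ≤ 2271 is 1597; 2271 − 1597 = 674
largest Fibonacci ≤ 674 is 610; 674 − 610 = 64
largest Fibonacci ≤ 64 is 55; 64 − 55 = 9
largest Fibonacci ≤ 9 is 8; 9 − 8 = 1
largest Fibonacci ≤ 1 is 1; 1 − 1 = 0
2271 = 1597 + 610 + 55 + 8 + 1, which has 5 terms.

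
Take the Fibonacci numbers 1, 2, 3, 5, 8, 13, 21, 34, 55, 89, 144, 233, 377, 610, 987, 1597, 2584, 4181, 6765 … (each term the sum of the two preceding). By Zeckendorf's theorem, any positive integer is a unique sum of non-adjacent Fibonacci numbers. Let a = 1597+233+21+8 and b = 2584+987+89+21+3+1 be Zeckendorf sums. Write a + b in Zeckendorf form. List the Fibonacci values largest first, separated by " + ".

4181 + 987 + 233 + 89 + 34 + 13 + 5 + 2

The two numbers are 1859 and 3685, so their sum is 5544.
Greedy algorithm:
subtract 4181 from 5544: 1363 remains
subtract 987 from 1363: 376 remains
subtract 233 from 376: 143 remains
subtract 89 from 143: 54 remains
subtract 34 from 54: 20 remains
subtract 13 from 20: 7 remains
subtract 5 from 7: 2 remains
subtract 2 from 2: 0 remains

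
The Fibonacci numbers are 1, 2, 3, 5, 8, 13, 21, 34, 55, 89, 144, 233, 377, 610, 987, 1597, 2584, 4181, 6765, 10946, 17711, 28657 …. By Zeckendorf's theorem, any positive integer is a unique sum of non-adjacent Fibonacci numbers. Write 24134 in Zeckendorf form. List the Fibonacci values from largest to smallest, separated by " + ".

17711 ≤ 24134 < 28657, so take 17711; remainder 6423
4181 ≤ 6423 < 6765, so take 4181; remainder 2242
1597 ≤ 2242 < 2584, so take 1597; remainder 645
610 ≤ 645 < 987, so take 610; remainder 35
34 ≤ 35 < 55, so take 34; remainder 1
1 ≤ 1 < 2, so take 1; remainder 0
So 24134 = 17711 + 4181 + 1597 + 610 + 34 + 1, with no two terms consecutive in the sequence.

17711 + 4181 + 1597 + 610 + 34 + 1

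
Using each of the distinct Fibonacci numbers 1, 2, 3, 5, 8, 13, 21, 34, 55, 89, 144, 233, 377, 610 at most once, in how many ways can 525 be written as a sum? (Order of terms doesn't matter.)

7

Each representation comes from the Zeckendorf form by replacing some F_k with F_{k−1} + F_{k−2} where possible.
525 = 377+144+3+1 = 377+89+55+3+1 = 377+89+34+21+3+1 = 233+144+89+55+3+1 = 377+89+34+13+8+3+1 = … (2 more), for 7 in all.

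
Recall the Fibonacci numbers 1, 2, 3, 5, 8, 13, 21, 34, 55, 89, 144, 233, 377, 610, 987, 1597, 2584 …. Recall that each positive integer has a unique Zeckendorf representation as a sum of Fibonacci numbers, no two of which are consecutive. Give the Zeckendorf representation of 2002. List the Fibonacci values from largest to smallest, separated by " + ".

1597 + 377 + 21 + 5 + 2

subtract 1597 from 2002: 405 remains
subtract 377 from 405: 28 remains
subtract 21 from 28: 7 remains
subtract 5 from 7: 2 remains
subtract 2 from 2: 0 remains
So 2002 = 1597 + 377 + 21 + 5 + 2, with no two terms consecutive in the sequence.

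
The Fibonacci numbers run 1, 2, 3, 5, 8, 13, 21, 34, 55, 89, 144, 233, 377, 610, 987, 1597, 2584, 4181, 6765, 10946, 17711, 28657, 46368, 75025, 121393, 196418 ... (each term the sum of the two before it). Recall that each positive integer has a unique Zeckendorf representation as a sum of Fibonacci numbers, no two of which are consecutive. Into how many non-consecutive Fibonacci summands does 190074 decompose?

Greedily peel off the largest Fibonacci term at each step:
190074 − 121393 = 68681
68681 − 46368 = 22313
22313 − 17711 = 4602
4602 − 4181 = 421
421 − 377 = 44
44 − 34 = 10
10 − 8 = 2
2 − 2 = 0
190074 = 121393 + 46368 + 17711 + 4181 + 377 + 34 + 8 + 2, which has 8 terms.

8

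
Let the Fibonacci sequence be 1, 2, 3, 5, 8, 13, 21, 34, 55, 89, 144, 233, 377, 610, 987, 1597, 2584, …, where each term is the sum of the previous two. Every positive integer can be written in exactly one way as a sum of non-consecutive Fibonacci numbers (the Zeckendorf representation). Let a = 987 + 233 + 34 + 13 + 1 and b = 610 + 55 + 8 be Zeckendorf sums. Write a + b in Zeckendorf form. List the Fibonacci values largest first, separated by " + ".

1597 + 233 + 89 + 21 + 1

The two numbers are 1268 and 673, so their sum is 1941.
Greedily peel off the largest Fibonacci term at each step:
subtract 1597 from 1941: 344 remains
subtract 233 from 344: 111 remains
subtract 89 from 111: 22 remains
subtract 21 from 22: 1 remains
subtract 1 from 1: 0 remains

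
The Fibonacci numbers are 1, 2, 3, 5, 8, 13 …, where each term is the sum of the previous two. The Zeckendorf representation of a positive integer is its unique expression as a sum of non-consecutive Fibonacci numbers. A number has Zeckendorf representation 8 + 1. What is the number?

8 + 1 = 9.

9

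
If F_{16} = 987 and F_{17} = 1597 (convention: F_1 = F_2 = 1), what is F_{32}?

2178309

By the doubling identity F_{2k} = F_k(2F_{k+1} − F_k): F_{32} = 987·(2·1597 − 987) = 987·2207 = 2178309.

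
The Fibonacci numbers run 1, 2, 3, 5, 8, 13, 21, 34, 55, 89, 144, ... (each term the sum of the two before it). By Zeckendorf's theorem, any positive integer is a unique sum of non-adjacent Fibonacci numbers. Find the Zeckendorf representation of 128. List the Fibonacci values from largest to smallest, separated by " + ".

subtract 89 from 128: 39 remains
subtract 34 from 39: 5 remains
subtract 5 from 5: 0 remains
So 128 = 89 + 34 + 5, with no two terms consecutive in the sequence.

89 + 34 + 5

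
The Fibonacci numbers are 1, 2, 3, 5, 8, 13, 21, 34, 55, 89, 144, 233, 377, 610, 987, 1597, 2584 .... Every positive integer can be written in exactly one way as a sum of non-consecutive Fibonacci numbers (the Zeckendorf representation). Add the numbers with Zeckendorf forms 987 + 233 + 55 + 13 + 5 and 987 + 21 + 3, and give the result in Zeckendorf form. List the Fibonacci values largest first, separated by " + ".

1597 + 610 + 89 + 8

The two numbers are 1293 and 1011, so their sum is 2304.
1597 ≤ 2304 < 2584, so take 1597; remainder 707
610 ≤ 707 < 987, so take 610; remainder 97
89 ≤ 97 < 144, so take 89; remainder 8
8 ≤ 8 < 13, so take 8; remainder 0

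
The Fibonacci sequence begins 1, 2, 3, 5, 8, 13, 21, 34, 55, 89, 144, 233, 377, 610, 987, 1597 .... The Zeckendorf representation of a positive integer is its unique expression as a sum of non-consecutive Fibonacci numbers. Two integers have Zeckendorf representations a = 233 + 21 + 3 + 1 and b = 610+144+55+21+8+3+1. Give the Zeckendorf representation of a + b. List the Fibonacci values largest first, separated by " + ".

The two numbers are 258 and 842, so their sum is 1100.
subtract 987 from 1100: 113 remains
subtract 89 from 113: 24 remains
subtract 21 from 24: 3 remains
subtract 3 from 3: 0 remains

987 + 89 + 21 + 3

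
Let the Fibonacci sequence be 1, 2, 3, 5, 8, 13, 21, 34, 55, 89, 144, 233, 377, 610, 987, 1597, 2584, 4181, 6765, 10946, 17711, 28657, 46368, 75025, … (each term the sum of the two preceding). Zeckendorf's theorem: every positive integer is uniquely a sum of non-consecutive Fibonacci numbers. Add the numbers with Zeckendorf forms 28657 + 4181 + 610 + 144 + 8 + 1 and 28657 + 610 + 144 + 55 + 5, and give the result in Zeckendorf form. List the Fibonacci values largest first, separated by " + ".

The two numbers are 33601 and 29471, so their sum is 63072.
Repeatedly subtract the largest Fibonacci number that fits:
take 46368 (≤ 63072); 63072 − 46368 = 16704
take 10946 (≤ 16704); 16704 − 10946 = 5758
take 4181 (≤ 5758); 5758 − 4181 = 1577
take 987 (≤ 1577); 1577 − 987 = 590
take 377 (≤ 590); 590 − 377 = 213
take 144 (≤ 213); 213 − 144 = 69
take 55 (≤ 69); 69 − 55 = 14
take 13 (≤ 14); 14 − 13 = 1
take 1 (≤ 1); 1 − 1 = 0

46368 + 10946 + 4181 + 987 + 377 + 144 + 55 + 13 + 1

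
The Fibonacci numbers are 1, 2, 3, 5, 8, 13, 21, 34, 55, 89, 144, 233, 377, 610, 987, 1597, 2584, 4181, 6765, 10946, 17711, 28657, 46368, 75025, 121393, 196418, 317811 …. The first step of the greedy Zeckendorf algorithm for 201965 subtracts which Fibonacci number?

196418

196418 ≤ 201965 < 317811, so the largest Fibonacci number not exceeding 201965 is 196418.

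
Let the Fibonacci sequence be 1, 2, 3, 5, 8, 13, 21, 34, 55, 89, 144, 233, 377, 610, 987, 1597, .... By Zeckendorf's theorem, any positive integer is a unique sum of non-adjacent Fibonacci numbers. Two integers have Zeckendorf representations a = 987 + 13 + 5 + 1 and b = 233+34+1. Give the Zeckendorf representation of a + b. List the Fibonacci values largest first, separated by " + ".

The two numbers are 1006 and 268, so their sum is 1274.
Greedy algorithm:
987 ≤ 1274 < 1597, so take 987; remainder 287
233 ≤ 287 < 377, so take 233; remainder 54
34 ≤ 54 < 55, so take 34; remainder 20
13 ≤ 20 < 21, so take 13; remainder 7
5 ≤ 7 < 8, so take 5; remainder 2
2 ≤ 2 < 3, so take 2; remainder 0

987 + 233 + 34 + 13 + 5 + 2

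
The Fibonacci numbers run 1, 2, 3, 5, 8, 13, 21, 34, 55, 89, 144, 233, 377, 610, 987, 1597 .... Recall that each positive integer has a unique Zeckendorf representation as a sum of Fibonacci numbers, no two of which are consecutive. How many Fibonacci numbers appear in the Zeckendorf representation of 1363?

Greedily peel off the largest Fibonacci term at each step:
subtract 987 from 1363: 376 remains
subtract 233 from 376: 143 remains
subtract 89 from 143: 54 remains
subtract 34 from 54: 20 remains
subtract 13 from 20: 7 remains
subtract 5 from 7: 2 remains
subtract 2 from 2: 0 remains
1363 = 987 + 233 + 89 + 34 + 13 + 5 + 2, which has 7 terms.

7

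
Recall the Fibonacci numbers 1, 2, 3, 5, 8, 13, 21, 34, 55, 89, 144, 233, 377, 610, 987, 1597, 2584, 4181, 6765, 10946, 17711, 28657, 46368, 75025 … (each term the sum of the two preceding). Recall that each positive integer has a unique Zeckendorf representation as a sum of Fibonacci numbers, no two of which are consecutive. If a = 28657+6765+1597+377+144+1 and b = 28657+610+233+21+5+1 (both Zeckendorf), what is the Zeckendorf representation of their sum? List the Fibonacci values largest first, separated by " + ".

46368 + 17711 + 2584 + 377 + 21 + 5 + 2

The two numbers are 37541 and 29527, so their sum is 67068.
Greedy algorithm:
67068: greatest Fibonacci not exceeding it is 46368, leaving 20700
20700: greatest Fibonacci not exceeding it is 17711, leaving 2989
2989: greatest Fibonacci not exceeding it is 2584, leaving 405
405: greatest Fibonacci not exceeding it is 377, leaving 28
28: greatest Fibonacci not exceeding it is 21, leaving 7
7: greatest Fibonacci not exceeding it is 5, leaving 2
2: greatest Fibonacci not exceeding it is 2, leaving 0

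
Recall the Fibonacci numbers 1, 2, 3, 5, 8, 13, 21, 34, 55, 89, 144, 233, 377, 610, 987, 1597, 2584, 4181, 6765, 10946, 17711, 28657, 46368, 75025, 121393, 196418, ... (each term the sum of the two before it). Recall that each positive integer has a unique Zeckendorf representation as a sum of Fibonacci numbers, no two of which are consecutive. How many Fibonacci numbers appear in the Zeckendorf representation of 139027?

Repeatedly subtract the largest Fibonacci number that fits:
121393 ≤ 139027 < 196418, so take 121393; remainder 17634
10946 ≤ 17634 < 17711, so take 10946; remainder 6688
4181 ≤ 6688 < 6765, so take 4181; remainder 2507
1597 ≤ 2507 < 2584, so take 1597; remainder 910
610 ≤ 910 < 987, so take 610; remainder 300
233 ≤ 300 < 377, so take 233; remainder 67
55 ≤ 67 < 89, so take 55; remainder 12
8 ≤ 12 < 13, so take 8; remainder 4
3 ≤ 4 < 5, so take 3; remainder 1
1 ≤ 1 < 2, so take 1; remainder 0
139027 = 121393 + 10946 + 4181 + 1597 + 610 + 233 + 55 + 8 + 3 + 1, which has 10 terms.

10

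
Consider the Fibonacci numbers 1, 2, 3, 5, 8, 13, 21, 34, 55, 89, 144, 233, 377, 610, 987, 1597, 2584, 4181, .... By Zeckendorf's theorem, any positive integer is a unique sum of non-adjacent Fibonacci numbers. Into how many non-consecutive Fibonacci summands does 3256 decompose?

subtract 2584 from 3256: 672 remains
subtract 610 from 672: 62 remains
subtract 55 from 62: 7 remains
subtract 5 from 7: 2 remains
subtract 2 from 2: 0 remains
3256 = 2584 + 610 + 55 + 5 + 2, which has 5 terms.

5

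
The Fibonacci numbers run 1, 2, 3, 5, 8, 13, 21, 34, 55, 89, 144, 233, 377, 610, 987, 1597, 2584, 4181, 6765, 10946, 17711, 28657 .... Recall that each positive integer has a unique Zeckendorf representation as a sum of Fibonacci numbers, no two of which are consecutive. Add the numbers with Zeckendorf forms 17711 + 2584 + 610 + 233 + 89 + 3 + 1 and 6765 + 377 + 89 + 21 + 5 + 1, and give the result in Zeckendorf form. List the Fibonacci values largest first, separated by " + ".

The two numbers are 21231 and 7258, so their sum is 28489.
28489: greatest Fibonacci not exceeding it is 17711, leaving 10778
10778: greatest Fibonacci not exceeding it is 6765, leaving 4013
4013: greatest Fibonacci not exceeding it is 2584, leaving 1429
1429: greatest Fibonacci not exceeding it is 987, leaving 442
442: greatest Fibonacci not exceeding it is 377, leaving 65
65: greatest Fibonacci not exceeding it is 55, leaving 10
10: greatest Fibonacci not exceeding it is 8, leaving 2
2: greatest Fibonacci not exceeding it is 2, leaving 0

17711 + 6765 + 2584 + 987 + 377 + 55 + 8 + 2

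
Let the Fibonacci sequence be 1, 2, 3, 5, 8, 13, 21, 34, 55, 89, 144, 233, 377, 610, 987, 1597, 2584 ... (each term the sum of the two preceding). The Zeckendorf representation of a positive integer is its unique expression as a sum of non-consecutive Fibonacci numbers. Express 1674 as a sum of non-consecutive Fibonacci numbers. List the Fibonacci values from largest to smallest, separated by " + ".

1597 ≤ 1674 < 2584, so take 1597; remainder 77
55 ≤ 77 < 89, so take 55; remainder 22
21 ≤ 22 < 34, so take 21; remainder 1
1 ≤ 1 < 2, so take 1; remainder 0
So 1674 = 1597 + 55 + 21 + 1, with no two terms consecutive in the sequence.

1597 + 55 + 21 + 1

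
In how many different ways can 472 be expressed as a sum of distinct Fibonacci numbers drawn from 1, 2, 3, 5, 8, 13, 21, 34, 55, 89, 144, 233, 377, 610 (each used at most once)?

14

Each representation comes from the Zeckendorf form by replacing some F_k with F_{k−1} + F_{k−2} where possible.
472 = 377+89+5+1 = 377+89+3+2+1 = 377+55+34+5+1 = … (11 more), for 14 in all.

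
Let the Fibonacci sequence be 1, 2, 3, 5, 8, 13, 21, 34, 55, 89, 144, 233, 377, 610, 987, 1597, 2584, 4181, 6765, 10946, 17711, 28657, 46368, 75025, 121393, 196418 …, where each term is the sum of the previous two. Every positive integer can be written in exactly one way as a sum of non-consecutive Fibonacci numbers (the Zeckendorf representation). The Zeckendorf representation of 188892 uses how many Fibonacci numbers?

10

take 121393 (≤ 188892); 188892 − 121393 = 67499
take 46368 (≤ 67499); 67499 − 46368 = 21131
take 17711 (≤ 21131); 21131 − 17711 = 3420
take 2584 (≤ 3420); 3420 − 2584 = 836
take 610 (≤ 836); 836 − 610 = 226
take 144 (≤ 226); 226 − 144 = 82
take 55 (≤ 82); 82 − 55 = 27
take 21 (≤ 27); 27 − 21 = 6
take 5 (≤ 6); 6 − 5 = 1
take 1 (≤ 1); 1 − 1 = 0
188892 = 121393 + 46368 + 17711 + 2584 + 610 + 144 + 55 + 21 + 5 + 1, which has 10 terms.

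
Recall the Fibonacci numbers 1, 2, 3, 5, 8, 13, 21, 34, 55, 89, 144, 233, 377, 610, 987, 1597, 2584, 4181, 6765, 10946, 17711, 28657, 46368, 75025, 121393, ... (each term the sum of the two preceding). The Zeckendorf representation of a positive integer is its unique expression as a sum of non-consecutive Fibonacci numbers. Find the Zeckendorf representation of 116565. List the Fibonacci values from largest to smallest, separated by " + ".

75025 + 28657 + 10946 + 1597 + 233 + 89 + 13 + 5

Greedy algorithm:
largest Fibonacci ≤ 116565 is 75025; 116565 − 75025 = 41540
largest Fibonacci ≤ 41540 is 28657; 41540 − 28657 = 12883
largest Fibonacci ≤ 12883 is 10946; 12883 − 10946 = 1937
largest Fibonacci ≤ 1937 is 1597; 1937 − 1597 = 340
largest Fibonacci ≤ 340 is 233; 340 − 233 = 107
largest Fibonacci ≤ 107 is 89; 107 − 89 = 18
largest Fibonacci ≤ 18 is 13; 18 − 13 = 5
largest Fibonacci ≤ 5 is 5; 5 − 5 = 0
So 116565 = 75025 + 28657 + 10946 + 1597 + 233 + 89 + 13 + 5, with no two terms consecutive in the sequence.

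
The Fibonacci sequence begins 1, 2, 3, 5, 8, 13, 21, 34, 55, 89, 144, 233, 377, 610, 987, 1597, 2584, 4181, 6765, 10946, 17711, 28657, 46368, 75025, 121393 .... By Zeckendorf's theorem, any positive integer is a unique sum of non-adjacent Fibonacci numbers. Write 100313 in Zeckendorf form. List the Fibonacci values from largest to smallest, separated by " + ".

Greedy algorithm:
100313 − 75025 = 25288
25288 − 17711 = 7577
7577 − 6765 = 812
812 − 610 = 202
202 − 144 = 58
58 − 55 = 3
3 − 3 = 0
So 100313 = 75025 + 17711 + 6765 + 610 + 144 + 55 + 3, with no two terms consecutive in the sequence.

75025 + 17711 + 6765 + 610 + 144 + 55 + 3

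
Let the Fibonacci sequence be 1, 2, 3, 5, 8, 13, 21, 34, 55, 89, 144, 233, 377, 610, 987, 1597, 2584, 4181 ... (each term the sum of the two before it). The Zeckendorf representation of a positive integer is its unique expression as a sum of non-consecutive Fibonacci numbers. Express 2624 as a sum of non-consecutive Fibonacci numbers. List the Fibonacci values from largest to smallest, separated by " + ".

2584 + 34 + 5 + 1

take 2584 (≤ 2624); 2624 − 2584 = 40
take 34 (≤ 40); 40 − 34 = 6
take 5 (≤ 6); 6 − 5 = 1
take 1 (≤ 1); 1 − 1 = 0
So 2624 = 2584 + 34 + 5 + 1, with no two terms consecutive in the sequence.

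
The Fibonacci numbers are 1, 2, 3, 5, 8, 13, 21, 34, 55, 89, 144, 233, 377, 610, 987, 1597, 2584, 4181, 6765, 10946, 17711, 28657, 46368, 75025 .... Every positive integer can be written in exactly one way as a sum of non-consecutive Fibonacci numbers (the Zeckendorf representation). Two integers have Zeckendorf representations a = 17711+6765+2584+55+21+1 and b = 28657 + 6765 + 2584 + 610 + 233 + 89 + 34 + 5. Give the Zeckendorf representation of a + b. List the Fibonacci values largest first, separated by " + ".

The two numbers are 27137 and 38977, so their sum is 66114.
Repeatedly subtract the largest Fibonacci number that fits:
66114: greatest Fibonacci not exceeding it is 46368, leaving 19746
19746: greatest Fibonacci not exceeding it is 17711, leaving 2035
2035: greatest Fibonacci not exceeding it is 1597, leaving 438
438: greatest Fibonacci not exceeding it is 377, leaving 61
61: greatest Fibonacci not exceeding it is 55, leaving 6
6: greatest Fibonacci not exceeding it is 5, leaving 1
1: greatest Fibonacci not exceeding it is 1, leaving 0

46368 + 17711 + 1597 + 377 + 55 + 5 + 1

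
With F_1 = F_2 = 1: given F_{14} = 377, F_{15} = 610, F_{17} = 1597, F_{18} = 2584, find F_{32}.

2178309

By the addition formula F_{m+n} = F_m F_{n+1} + F_{m−1} F_n with m=18, n=14: F_{32} = 2584·610 + 1597·377 = 1576240 + 602069 = 2178309.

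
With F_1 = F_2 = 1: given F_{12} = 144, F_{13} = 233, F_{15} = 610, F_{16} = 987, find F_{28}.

317811

By the addition formula F_{m+n} = F_m F_{n+1} + F_{m−1} F_n with m=13, n=15: F_{28} = 233·987 + 144·610 = 229971 + 87840 = 317811.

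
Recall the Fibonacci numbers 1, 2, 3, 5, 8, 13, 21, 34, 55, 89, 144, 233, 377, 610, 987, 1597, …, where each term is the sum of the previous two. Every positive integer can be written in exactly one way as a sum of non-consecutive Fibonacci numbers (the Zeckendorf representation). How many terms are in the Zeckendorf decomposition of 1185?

Repeatedly subtract the largest Fibonacci number that fits:
take 987 (≤ 1185); 1185 − 987 = 198
take 144 (≤ 198); 198 − 144 = 54
take 34 (≤ 54); 54 − 34 = 20
take 13 (≤ 20); 20 − 13 = 7
take 5 (≤ 7); 7 − 5 = 2
take 2 (≤ 2); 2 − 2 = 0
1185 = 987 + 144 + 34 + 13 + 5 + 2, which has 6 terms.

6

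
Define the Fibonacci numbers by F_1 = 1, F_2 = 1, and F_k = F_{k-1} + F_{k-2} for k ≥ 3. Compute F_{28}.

317811

Iterating the recurrence up to F_{23} = 28657 and F_{22} = 17711:
F_{24} = F_{23} + F_{22} = 28657 + 17711 = 46368
F_{25} = F_{24} + F_{23} = 46368 + 28657 = 75025
F_{26} = F_{25} + F_{24} = 75025 + 46368 = 121393
F_{27} = F_{26} + F_{25} = 121393 + 75025 = 196418
F_{28} = F_{27} + F_{26} = 196418 + 121393 = 317811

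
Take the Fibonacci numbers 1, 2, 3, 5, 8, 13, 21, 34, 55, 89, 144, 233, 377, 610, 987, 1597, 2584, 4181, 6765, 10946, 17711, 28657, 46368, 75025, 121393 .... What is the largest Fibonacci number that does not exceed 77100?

75025

75025 ≤ 77100 < 121393, so the largest Fibonacci number not exceeding 77100 is 75025.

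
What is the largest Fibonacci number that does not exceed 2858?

2584

2584 ≤ 2858 < 4181, so the largest Fibonacci number not exceeding 2858 is 2584.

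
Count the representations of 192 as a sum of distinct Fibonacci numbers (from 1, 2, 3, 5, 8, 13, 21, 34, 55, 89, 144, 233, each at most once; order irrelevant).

Each representation comes from the Zeckendorf form by replacing some F_k with F_{k−1} + F_{k−2} where possible.
192 = 144+34+13+1 = 144+34+8+5+1 = 89+55+34+13+1 = … (7 more), for 10 in all.

10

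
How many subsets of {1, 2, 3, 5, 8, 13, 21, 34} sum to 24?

5

Each representation comes from the Zeckendorf form by replacing some F_k with F_{k−1} + F_{k−2} where possible.
24 = 21+3 = 21+2+1 = 13+8+3 = 13+8+2+1 = 13+5+3+2+1 — 5 representations.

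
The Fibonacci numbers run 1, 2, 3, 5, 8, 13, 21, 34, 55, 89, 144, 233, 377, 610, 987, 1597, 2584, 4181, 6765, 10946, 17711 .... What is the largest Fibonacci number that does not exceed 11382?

10946

10946 ≤ 11382 < 17711, so the largest Fibonacci number not exceeding 11382 is 10946.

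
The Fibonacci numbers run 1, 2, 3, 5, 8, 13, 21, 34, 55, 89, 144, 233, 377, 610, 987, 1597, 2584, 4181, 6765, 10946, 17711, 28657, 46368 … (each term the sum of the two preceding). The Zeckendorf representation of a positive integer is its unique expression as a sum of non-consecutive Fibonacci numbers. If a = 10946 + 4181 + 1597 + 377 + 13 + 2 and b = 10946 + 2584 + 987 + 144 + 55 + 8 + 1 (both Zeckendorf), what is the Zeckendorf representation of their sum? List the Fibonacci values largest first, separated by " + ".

28657 + 2584 + 377 + 144 + 55 + 21 + 3

The two numbers are 17116 and 14725, so their sum is 31841.
28657 ≤ 31841 < 46368, so take 28657; remainder 3184
2584 ≤ 3184 < 4181, so take 2584; remainder 600
377 ≤ 600 < 610, so take 377; remainder 223
144 ≤ 223 < 233, so take 144; remainder 79
55 ≤ 79 < 89, so take 55; remainder 24
21 ≤ 24 < 34, so take 21; remainder 3
3 ≤ 3 < 5, so take 3; remainder 0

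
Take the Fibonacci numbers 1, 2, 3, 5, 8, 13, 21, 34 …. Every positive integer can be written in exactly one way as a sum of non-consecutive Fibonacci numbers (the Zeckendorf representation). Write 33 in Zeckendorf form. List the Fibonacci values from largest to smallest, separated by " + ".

21 + 8 + 3 + 1

Greedily peel off the largest Fibonacci term at each step:
take 21 (≤ 33); 33 − 21 = 12
take 8 (≤ 12); 12 − 8 = 4
take 3 (≤ 4); 4 − 3 = 1
take 1 (≤ 1); 1 − 1 = 0
So 33 = 21 + 8 + 3 + 1, with no two terms consecutive in the sequence.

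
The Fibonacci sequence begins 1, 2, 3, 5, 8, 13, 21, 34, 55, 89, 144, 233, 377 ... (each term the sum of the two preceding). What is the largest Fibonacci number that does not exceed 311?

233 ≤ 311 < 377, so the largest Fibonacci number not exceeding 311 is 233.

233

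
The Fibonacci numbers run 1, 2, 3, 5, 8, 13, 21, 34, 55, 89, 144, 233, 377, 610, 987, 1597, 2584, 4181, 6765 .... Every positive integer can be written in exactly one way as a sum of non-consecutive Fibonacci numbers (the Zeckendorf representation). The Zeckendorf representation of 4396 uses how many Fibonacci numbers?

Repeatedly subtract the largest Fibonacci number that fits:
4396 − 4181 = 215
215 − 144 = 71
71 − 55 = 16
16 − 13 = 3
3 − 3 = 0
4396 = 4181 + 144 + 55 + 13 + 3, which has 5 terms.

5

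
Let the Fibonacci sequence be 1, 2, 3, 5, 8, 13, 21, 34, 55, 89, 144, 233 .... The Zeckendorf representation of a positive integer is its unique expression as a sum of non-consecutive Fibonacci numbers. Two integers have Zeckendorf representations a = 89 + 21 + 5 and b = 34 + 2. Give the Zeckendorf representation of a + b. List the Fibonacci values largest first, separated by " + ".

144 + 5 + 2

The two numbers are 115 and 36, so their sum is 151.
largest Fibonacci ≤ 151 is 144; 151 − 144 = 7
largest Fibonacci ≤ 7 is 5; 7 − 5 = 2
largest Fibonacci ≤ 2 is 2; 2 − 2 = 0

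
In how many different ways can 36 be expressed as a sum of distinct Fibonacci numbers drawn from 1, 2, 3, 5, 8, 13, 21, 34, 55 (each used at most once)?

Each representation comes from the Zeckendorf form by replacing some F_k with F_{k−1} + F_{k−2} where possible.
36 = 34+2 = 21+13+2 = 21+8+5+2 — 3 representations.

3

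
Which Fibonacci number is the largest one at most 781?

610 ≤ 781 < 987, so the largest Fibonacci number not exceeding 781 is 610.

610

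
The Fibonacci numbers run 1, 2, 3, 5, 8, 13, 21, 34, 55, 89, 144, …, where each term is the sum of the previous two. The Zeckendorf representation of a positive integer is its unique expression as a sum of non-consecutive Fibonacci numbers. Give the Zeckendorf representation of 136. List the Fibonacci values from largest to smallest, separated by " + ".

89 + 34 + 13

Greedy algorithm:
89 ≤ 136 < 144, so take 89; remainder 47
34 ≤ 47 < 55, so take 34; remainder 13
13 ≤ 13 < 21, so take 13; remainder 0
So 136 = 89 + 34 + 13, with no two terms consecutive in the sequence.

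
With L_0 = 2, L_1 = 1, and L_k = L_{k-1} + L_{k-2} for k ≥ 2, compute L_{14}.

Iterating the recurrence up to L_{10} = 123 and L_{9} = 76:
L_{11} = L_{10} + L_{9} = 123 + 76 = 199
L_{12} = L_{11} + L_{10} = 199 + 123 = 322
L_{13} = L_{12} + L_{11} = 322 + 199 = 521
L_{14} = L_{13} + L_{12} = 521 + 322 = 843

843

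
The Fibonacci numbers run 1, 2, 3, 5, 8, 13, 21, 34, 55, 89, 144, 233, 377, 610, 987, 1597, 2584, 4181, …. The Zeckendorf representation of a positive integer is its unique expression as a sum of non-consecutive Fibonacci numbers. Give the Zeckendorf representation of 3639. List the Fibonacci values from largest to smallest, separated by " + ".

2584 + 987 + 55 + 13

Greedy algorithm:
subtract 2584 from 3639: 1055 remains
subtract 987 from 1055: 68 remains
subtract 55 from 68: 13 remains
subtract 13 from 13: 0 remains
So 3639 = 2584 + 987 + 55 + 13, with no two terms consecutive in the sequence.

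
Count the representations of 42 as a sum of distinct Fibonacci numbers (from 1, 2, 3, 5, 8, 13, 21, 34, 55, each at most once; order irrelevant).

6

Starting from the Zeckendorf form and repeatedly splitting a term F_k into F_{k−1} + F_{k−2} (when neither is already used) reaches every representation.
42 = 34+8 = 34+5+3 = 21+13+8 = … (3 more), for 6 in all.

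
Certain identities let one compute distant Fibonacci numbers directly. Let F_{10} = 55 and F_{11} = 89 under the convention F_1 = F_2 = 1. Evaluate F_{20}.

By the doubling identity F_{2k} = F_k(2F_{k+1} − F_k): F_{20} = 55·(2·89 − 55) = 55·123 = 6765.

6765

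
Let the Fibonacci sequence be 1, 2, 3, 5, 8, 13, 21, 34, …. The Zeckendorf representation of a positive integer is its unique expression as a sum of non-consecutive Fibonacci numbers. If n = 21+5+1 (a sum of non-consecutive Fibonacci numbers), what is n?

27

21+5+1 = 27.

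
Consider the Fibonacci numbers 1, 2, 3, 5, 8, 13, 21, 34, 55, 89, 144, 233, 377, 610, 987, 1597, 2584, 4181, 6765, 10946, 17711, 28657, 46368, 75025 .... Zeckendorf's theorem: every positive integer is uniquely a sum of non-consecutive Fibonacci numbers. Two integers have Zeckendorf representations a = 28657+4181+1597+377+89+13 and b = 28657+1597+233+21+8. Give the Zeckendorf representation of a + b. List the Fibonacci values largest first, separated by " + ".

The two numbers are 34914 and 30516, so their sum is 65430.
65430: greatest Fibonacci not exceeding it is 46368, leaving 19062
19062: greatest Fibonacci not exceeding it is 17711, leaving 1351
1351: greatest Fibonacci not exceeding it is 987, leaving 364
364: greatest Fibonacci not exceeding it is 233, leaving 131
131: greatest Fibonacci not exceeding it is 89, leaving 42
42: greatest Fibonacci not exceeding it is 34, leaving 8
8: greatest Fibonacci not exceeding it is 8, leaving 0

46368 + 17711 + 987 + 233 + 89 + 34 + 8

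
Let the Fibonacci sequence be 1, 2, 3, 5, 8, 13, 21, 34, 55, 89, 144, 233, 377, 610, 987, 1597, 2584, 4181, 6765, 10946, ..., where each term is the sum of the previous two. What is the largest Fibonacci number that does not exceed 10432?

6765 ≤ 10432 < 10946, so the largest Fibonacci number not exceeding 10432 is 6765.

6765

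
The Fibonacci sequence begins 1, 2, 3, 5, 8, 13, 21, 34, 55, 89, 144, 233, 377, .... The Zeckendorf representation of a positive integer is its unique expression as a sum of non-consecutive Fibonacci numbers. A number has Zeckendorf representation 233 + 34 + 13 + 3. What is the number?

283

233 + 34 + 13 + 3 = 283.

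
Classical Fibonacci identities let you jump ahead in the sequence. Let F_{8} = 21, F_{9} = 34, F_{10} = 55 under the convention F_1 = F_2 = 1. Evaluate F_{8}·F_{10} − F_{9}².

-1

21·55 − 34² = 1155 − 1156 = -1. (Cassini's identity: F_{k−1}F_{k+1} − F_k² = (−1)^k.)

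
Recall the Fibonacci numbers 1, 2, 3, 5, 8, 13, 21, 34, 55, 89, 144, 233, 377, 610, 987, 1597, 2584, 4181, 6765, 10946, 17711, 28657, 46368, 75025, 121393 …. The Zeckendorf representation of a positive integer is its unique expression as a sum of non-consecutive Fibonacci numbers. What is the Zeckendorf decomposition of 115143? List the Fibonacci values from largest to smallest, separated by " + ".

75025 + 28657 + 10946 + 377 + 89 + 34 + 13 + 2

Greedily peel off the largest Fibonacci term at each step:
largest Fibonacci ≤ 115143 is 75025; 115143 − 75025 = 40118
largest Fibonacci ≤ 40118 is 28657; 40118 − 28657 = 11461
largest Fibonacci ≤ 11461 is 10946; 11461 − 10946 = 515
largest Fibonacci ≤ 515 is 377; 515 − 377 = 138
largest Fibonacci ≤ 138 is 89; 138 − 89 = 49
largest Fibonacci ≤ 49 is 34; 49 − 34 = 15
largest Fibonacci ≤ 15 is 13; 15 − 13 = 2
largest Fibonacci ≤ 2 is 2; 2 − 2 = 0
So 115143 = 75025 + 28657 + 10946 + 377 + 89 + 34 + 13 + 2, with no two terms consecutive in the sequence.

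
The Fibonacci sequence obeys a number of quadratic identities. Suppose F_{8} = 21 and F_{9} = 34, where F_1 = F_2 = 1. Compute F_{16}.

By the doubling identity F_{2k} = F_k(2F_{k+1} − F_k): F_{16} = 21·(2·34 − 21) = 21·47 = 987.

987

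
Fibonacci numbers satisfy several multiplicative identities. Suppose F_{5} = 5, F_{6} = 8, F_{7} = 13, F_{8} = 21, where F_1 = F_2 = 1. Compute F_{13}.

By the addition formula F_{m+n} = F_m F_{n+1} + F_{m−1} F_n with m=6, n=7: F_{13} = 8·21 + 5·13 = 168 + 65 = 233.

233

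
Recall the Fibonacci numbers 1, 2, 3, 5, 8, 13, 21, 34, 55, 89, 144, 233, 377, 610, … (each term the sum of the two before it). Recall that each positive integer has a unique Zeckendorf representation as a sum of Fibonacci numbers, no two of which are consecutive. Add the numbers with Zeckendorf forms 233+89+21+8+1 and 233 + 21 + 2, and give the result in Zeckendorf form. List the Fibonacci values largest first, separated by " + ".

377 + 144 + 55 + 21 + 8 + 3

The two numbers are 352 and 256, so their sum is 608.
Greedy algorithm:
608 − 377 = 231
231 − 144 = 87
87 − 55 = 32
32 − 21 = 11
11 − 8 = 3
3 − 3 = 0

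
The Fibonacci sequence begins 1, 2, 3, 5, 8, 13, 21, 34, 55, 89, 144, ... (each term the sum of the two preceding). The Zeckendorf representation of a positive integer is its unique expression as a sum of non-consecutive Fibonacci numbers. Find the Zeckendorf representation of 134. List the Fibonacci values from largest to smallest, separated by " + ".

89 + 34 + 8 + 3

Greedily peel off the largest Fibonacci term at each step:
89 ≤ 134 < 144, so take 89; remainder 45
34 ≤ 45 < 55, so take 34; remainder 11
8 ≤ 11 < 13, so take 8; remainder 3
3 ≤ 3 < 5, so take 3; remainder 0
So 134 = 89 + 34 + 8 + 3, with no two terms consecutive in the sequence.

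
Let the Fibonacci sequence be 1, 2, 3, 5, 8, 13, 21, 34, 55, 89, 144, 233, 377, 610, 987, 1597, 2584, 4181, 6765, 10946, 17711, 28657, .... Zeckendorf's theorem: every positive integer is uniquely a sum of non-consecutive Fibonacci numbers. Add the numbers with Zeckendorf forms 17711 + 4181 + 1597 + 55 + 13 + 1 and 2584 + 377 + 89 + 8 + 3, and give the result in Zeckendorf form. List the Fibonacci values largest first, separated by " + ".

17711 + 6765 + 1597 + 377 + 144 + 21 + 3 + 1

The two numbers are 23558 and 3061, so their sum is 26619.
17711 ≤ 26619 < 28657, so take 17711; remainder 8908
6765 ≤ 8908 < 10946, so take 6765; remainder 2143
1597 ≤ 2143 < 2584, so take 1597; remainder 546
377 ≤ 546 < 610, so take 377; remainder 169
144 ≤ 169 < 233, so take 144; remainder 25
21 ≤ 25 < 34, so take 21; remainder 4
3 ≤ 4 < 5, so take 3; remainder 1
1 ≤ 1 < 2, so take 1; remainder 0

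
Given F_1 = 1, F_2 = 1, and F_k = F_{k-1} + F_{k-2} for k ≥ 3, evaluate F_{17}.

Iterating the recurrence up to F_{12} = 144 and F_{11} = 89:
F_{13} = F_{12} + F_{11} = 144 + 89 = 233
F_{14} = F_{13} + F_{12} = 233 + 144 = 377
F_{15} = F_{14} + F_{13} = 377 + 233 = 610
F_{16} = F_{15} + F_{14} = 610 + 377 = 987
F_{17} = F_{16} + F_{15} = 987 + 610 = 1597

1597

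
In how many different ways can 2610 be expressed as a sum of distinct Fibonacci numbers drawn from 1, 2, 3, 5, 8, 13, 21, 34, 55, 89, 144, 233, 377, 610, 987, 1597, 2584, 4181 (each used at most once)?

22

2610 = 2584+21+5 = 2584+21+3+2 = 2584+13+8+5 = 1597+987+21+5 = … (18 more), for 22 in all.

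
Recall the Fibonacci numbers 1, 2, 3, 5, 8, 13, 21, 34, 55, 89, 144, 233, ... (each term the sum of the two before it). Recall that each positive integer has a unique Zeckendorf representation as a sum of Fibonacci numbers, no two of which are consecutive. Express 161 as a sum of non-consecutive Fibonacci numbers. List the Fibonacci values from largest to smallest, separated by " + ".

144 + 13 + 3 + 1

144 ≤ 161 < 233, so take 144; remainder 17
13 ≤ 17 < 21, so take 13; remainder 4
3 ≤ 4 < 5, so take 3; remainder 1
1 ≤ 1 < 2, so take 1; remainder 0
So 161 = 144 + 13 + 3 + 1, with no two terms consecutive in the sequence.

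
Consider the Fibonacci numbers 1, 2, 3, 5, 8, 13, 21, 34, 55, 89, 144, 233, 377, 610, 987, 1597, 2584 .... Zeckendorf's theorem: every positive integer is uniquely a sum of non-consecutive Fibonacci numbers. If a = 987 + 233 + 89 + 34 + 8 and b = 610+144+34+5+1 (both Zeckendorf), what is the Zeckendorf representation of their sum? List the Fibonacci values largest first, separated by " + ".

1597 + 377 + 144 + 21 + 5 + 1

The two numbers are 1351 and 794, so their sum is 2145.
subtract 1597 from 2145: 548 remains
subtract 377 from 548: 171 remains
subtract 144 from 171: 27 remains
subtract 21 from 27: 6 remains
subtract 5 from 6: 1 remains
subtract 1 from 1: 0 remains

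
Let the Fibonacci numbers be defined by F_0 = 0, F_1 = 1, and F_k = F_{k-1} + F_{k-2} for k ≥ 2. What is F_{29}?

Iterating the recurrence up to F_{23} = 28657 and F_{22} = 17711:
F_{24} = F_{23} + F_{22} = 28657 + 17711 = 46368
F_{25} = F_{24} + F_{23} = 46368 + 28657 = 75025
F_{26} = F_{25} + F_{24} = 75025 + 46368 = 121393
F_{27} = F_{26} + F_{25} = 121393 + 75025 = 196418
F_{28} = F_{27} + F_{26} = 196418 + 121393 = 317811
F_{29} = F_{28} + F_{27} = 317811 + 196418 = 514229

514229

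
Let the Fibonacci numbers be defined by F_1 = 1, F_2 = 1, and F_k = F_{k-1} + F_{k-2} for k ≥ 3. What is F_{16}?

Iterating the recurrence up to F_{12} = 144 and F_{11} = 89:
F_{13} = F_{12} + F_{11} = 144 + 89 = 233
F_{14} = F_{13} + F_{12} = 233 + 144 = 377
F_{15} = F_{14} + F_{13} = 377 + 233 = 610
F_{16} = F_{15} + F_{14} = 610 + 377 = 987

987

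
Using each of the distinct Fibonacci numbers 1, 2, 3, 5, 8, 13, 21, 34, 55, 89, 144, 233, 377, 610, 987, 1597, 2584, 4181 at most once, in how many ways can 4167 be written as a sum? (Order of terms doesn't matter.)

Each representation comes from the Zeckendorf form by replacing some F_k with F_{k−1} + F_{k−2} where possible.
4167 = 2584+987+377+144+55+13+5+2 = 2584+987+377+144+34+21+13+5+2 = 2584+987+377+89+55+34+21+13+5+2 = … (3 more), for 6 in all.

6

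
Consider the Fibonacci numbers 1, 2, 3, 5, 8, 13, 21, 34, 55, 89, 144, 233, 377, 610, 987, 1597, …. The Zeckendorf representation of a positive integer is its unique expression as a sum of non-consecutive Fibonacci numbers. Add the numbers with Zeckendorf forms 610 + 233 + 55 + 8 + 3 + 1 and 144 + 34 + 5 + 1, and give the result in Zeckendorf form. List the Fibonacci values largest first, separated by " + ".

The two numbers are 910 and 184, so their sum is 1094.
Repeatedly subtract the largest Fibonacci number that fits:
1094 − 987 = 107
107 − 89 = 18
18 − 13 = 5
5 − 5 = 0

987 + 89 + 13 + 5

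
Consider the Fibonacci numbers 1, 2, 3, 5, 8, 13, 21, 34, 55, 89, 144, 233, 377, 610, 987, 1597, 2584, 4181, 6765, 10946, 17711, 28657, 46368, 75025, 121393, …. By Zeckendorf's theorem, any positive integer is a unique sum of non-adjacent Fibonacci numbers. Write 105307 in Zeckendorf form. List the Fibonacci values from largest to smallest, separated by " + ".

75025 + 28657 + 1597 + 21 + 5 + 2

take 75025 (≤ 105307); 105307 − 75025 = 30282
take 28657 (≤ 30282); 30282 − 28657 = 1625
take 1597 (≤ 1625); 1625 − 1597 = 28
take 21 (≤ 28); 28 − 21 = 7
take 5 (≤ 7); 7 − 5 = 2
take 2 (≤ 2); 2 − 2 = 0
So 105307 = 75025 + 28657 + 1597 + 21 + 5 + 2, with no two terms consecutive in the sequence.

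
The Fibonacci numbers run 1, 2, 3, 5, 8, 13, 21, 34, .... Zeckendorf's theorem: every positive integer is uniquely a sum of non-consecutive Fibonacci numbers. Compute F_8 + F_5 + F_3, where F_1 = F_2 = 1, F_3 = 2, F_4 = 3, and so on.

28

F_8 + F_5 + F_3 = 21 + 5 + 2 = 28.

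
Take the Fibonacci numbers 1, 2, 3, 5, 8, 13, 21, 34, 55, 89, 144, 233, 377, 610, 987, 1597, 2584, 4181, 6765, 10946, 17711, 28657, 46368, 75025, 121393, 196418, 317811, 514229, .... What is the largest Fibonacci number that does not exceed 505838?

317811 ≤ 505838 < 514229, so the largest Fibonacci number not exceeding 505838 is 317811.

317811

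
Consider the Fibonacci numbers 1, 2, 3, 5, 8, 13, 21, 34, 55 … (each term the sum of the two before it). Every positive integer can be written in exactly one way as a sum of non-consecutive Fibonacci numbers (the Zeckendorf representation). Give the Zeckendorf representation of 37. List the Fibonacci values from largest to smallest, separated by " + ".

34 + 3

37: greatest Fibonacci not exceeding it is 34, leaving 3
3: greatest Fibonacci not exceeding it is 3, leaving 0
So 37 = 34 + 3, with no two terms consecutive in the sequence.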